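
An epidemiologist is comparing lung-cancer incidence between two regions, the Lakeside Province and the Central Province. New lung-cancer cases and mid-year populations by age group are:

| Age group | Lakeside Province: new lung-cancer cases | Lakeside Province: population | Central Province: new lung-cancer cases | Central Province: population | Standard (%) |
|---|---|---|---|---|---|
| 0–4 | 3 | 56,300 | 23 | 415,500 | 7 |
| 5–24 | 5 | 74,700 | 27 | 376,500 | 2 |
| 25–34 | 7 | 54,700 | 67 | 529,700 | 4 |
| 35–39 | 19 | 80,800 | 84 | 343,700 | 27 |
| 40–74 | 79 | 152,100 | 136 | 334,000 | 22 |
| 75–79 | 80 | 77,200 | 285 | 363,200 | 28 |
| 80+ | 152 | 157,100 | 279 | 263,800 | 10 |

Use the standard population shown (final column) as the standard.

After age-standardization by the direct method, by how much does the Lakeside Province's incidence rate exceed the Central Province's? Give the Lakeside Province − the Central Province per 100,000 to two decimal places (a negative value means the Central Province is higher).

8.34

Age-specific rates per 100,000 for the Lakeside Province: 5.33, 6.69, 12.80, 23.51, 51.94, 103.63, 96.75.
For the Central Province: 5.54, 7.17, 12.65, 24.44, 40.72, 78.47, 105.76.
Standard weights: 0.07, 0.02, 0.04, 0.27, 0.22, 0.28, 0.10.
The Lakeside Province: 0.0700×5.33 + 0.0200×6.69 + 0.0400×12.80 + 0.2700×23.51 + 0.2200×51.94 + 0.2800×103.63 + 0.1000×96.75 = 57.4854 per 100,000.
The Central Province: 0.0700×5.54 + 0.0200×7.17 + 0.0400×12.65 + 0.2700×24.44 + 0.2200×40.72 + 0.2800×78.47 + 0.1000×105.76 = 49.1413 per 100,000.
Difference = 57.4854 − 49.1413 = 8.3441.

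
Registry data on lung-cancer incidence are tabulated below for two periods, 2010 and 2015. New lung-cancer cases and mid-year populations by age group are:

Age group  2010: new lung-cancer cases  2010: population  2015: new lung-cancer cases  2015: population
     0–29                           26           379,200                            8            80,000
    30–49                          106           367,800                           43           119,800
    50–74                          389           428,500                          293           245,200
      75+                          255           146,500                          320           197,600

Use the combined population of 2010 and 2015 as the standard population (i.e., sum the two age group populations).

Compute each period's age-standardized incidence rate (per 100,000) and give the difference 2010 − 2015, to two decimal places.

Age-specific rates per 100,000 for 2010: 6.86, 28.82, 90.78, 174.06.
For 2015: 10.00, 35.89, 119.49, 161.94.
Combined standard total = 1,964,600; weights = 0.2337, 0.2482, 0.3429, 0.1752.
2010: 0.2337×6.86 + 0.2482×28.82 + 0.3429×90.78 + 0.1752×174.06 = 70.3733 per 100,000.
2015: 0.2337×10.00 + 0.2482×35.89 + 0.3429×119.49 + 0.1752×161.94 = 80.5871 per 100,000.
Difference = 70.3733 − 80.5871 = -10.2138.

-10.21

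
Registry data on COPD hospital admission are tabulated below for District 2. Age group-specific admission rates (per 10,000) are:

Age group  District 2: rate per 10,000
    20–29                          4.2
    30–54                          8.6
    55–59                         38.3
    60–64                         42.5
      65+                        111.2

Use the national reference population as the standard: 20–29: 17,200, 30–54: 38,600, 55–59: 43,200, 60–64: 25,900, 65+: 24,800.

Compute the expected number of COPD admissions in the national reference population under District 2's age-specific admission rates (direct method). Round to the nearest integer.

Expected COPD admissions = Σ (standard pop × age-specific rate ÷ 10,000)
= 17,200×4.2/10,000 + 38,600×8.6/10,000 + 43,200×38.3/10,000 + 25,900×42.5/10,000 + 24,800×111.2/10,000
= 7.22 + 33.20 + 165.46 + 110.08 + 275.78 = 591.73.

592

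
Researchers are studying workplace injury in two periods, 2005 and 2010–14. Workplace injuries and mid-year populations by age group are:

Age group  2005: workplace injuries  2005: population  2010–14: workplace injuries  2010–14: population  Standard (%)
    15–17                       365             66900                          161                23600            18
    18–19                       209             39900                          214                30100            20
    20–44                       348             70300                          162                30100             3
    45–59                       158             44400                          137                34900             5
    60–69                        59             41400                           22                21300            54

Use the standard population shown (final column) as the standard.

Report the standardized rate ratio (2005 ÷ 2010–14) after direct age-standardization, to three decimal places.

Age-specific rates per 10000 for 2005: 54.56, 52.38, 49.50, 35.59, 14.25.
For 2010–14: 68.22, 71.10, 53.82, 39.26, 10.33.
Standard weights: 0.18, 0.20, 0.03, 0.05, 0.54.
2005: 0.1800×54.56 + 0.2000×52.38 + 0.0300×49.50 + 0.0500×35.59 + 0.5400×14.25 = 31.2568 per 10000.
2010–14: 0.1800×68.22 + 0.2000×71.10 + 0.0300×53.82 + 0.0500×39.26 + 0.5400×10.33 = 35.6538 per 10000.
Ratio = 31.2568 ÷ 35.6538 = 0.87668.

0.877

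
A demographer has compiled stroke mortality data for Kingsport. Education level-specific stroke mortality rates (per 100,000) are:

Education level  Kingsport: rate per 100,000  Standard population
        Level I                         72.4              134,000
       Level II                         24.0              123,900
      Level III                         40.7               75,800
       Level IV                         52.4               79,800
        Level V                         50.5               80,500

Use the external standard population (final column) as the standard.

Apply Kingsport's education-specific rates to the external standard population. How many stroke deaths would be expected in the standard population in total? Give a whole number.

240

Expected stroke deaths = Σ (standard pop × education-specific rate ÷ 100,000)
= 134,000×72.4/100,000 + 123,900×24.0/100,000 + 75,800×40.7/100,000 + 79,800×52.4/100,000 + 80,500×50.5/100,000
= 97.02 + 29.74 + 30.85 + 41.82 + 40.65 = 240.07.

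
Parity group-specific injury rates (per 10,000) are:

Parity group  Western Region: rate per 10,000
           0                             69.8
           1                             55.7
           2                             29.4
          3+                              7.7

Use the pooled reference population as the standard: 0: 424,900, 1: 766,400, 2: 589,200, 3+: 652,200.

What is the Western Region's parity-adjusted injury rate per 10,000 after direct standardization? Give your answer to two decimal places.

Standard total = 2,432,700; weights = 0.1747, 0.3150, 0.2422, 0.2681.
Standardized rate: 0.1747×69.8 + 0.3150×55.7 + 0.2422×29.4 + 0.2681×7.7 = 38.9242 per 10,000.

38.92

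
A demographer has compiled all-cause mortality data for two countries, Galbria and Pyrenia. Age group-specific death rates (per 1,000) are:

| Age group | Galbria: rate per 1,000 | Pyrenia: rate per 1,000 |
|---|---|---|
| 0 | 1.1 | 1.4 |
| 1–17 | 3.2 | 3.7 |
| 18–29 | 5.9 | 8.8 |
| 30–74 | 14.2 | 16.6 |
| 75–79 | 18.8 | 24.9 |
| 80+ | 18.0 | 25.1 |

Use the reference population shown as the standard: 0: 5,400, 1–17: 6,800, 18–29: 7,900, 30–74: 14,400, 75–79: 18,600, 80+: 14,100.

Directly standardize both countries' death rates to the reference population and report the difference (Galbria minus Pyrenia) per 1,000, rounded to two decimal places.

Standard total = 67,200; weights = 0.0804, 0.1012, 0.1176, 0.2143, 0.2768, 0.2098.
Galbria: 0.0804×1.1 + 0.1012×3.2 + 0.1176×5.9 + 0.2143×14.2 + 0.2768×18.8 + 0.2098×18.0 = 13.1290 per 1,000.
Pyrenia: 0.0804×1.4 + 0.1012×3.7 + 0.1176×8.8 + 0.2143×16.6 + 0.2768×24.9 + 0.2098×25.1 = 17.2371 per 1,000.
Difference = 13.1290 − 17.2371 = -4.1080.

-4.11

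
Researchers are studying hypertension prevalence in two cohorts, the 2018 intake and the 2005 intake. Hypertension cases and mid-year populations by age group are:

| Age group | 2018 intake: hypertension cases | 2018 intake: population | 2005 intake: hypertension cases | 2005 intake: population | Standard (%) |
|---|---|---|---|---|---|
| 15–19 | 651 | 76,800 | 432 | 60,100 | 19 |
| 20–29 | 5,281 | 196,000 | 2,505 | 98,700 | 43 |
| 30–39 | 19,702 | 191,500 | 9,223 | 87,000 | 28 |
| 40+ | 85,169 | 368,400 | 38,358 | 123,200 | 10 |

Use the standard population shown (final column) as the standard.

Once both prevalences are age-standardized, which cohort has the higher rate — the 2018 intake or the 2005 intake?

Age-specific rates per 1,000 for the 2018 intake: 8.477, 26.944, 102.883, 231.186.
For the 2005 intake: 7.188, 25.380, 106.011, 311.347.
Standard weights: 0.19, 0.43, 0.28, 0.10.
The 2018 intake: 0.1900×8.477 + 0.4300×26.944 + 0.2800×102.883 + 0.1000×231.186 = 65.1221 per 1,000.
The 2005 intake: 0.1900×7.188 + 0.4300×25.380 + 0.2800×106.011 + 0.1000×311.347 = 73.0971 per 1,000.

2005 intake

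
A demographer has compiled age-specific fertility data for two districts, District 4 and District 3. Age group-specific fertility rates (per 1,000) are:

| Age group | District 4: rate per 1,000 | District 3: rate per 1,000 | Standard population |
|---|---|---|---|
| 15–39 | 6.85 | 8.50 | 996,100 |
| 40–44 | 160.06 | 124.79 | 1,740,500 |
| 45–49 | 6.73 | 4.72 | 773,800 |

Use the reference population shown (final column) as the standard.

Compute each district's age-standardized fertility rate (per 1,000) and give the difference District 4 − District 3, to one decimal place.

Standard total = 3,510,400; weights = 0.2838, 0.4958, 0.2204.
District 4: 0.2838×6.85 + 0.4958×160.06 + 0.2204×6.73 = 82.7870 per 1,000.
District 3: 0.2838×8.50 + 0.4958×124.79 + 0.2204×4.72 = 65.3248 per 1,000.
Difference = 82.7870 − 65.3248 = 17.4622.

17.5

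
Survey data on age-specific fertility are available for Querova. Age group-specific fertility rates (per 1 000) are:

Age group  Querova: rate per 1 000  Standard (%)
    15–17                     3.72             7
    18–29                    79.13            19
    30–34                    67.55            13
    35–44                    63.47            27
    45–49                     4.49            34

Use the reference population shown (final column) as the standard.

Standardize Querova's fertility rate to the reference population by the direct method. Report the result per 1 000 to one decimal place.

Standard weights: 0.07, 0.19, 0.13, 0.27, 0.34.
Standardized rate: 0.0700×3.72 + 0.1900×79.13 + 0.1300×67.55 + 0.2700×63.47 + 0.3400×4.49 = 42.7401 per 1 000.

42.7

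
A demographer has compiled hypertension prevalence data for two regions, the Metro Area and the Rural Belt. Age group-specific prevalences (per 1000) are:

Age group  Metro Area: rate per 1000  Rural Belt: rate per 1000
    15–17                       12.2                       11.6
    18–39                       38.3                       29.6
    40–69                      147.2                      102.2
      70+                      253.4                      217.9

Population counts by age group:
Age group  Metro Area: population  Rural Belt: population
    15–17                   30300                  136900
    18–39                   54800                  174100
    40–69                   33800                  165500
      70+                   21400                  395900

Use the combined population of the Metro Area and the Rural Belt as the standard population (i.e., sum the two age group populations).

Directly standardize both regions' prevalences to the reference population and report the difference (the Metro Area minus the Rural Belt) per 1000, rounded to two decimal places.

25.55

Combined standard total = 1012700; weights = 0.1651, 0.2260, 0.1968, 0.4121.
The Metro Area: 0.1651×12.2 + 0.2260×38.3 + 0.1968×147.2 + 0.4121×253.4 = 144.0580 per 1000.
The Rural Belt: 0.1651×11.6 + 0.2260×29.6 + 0.1968×102.2 + 0.4121×217.9 = 118.5080 per 1000.
Difference = 144.0580 − 118.5080 = 25.5499.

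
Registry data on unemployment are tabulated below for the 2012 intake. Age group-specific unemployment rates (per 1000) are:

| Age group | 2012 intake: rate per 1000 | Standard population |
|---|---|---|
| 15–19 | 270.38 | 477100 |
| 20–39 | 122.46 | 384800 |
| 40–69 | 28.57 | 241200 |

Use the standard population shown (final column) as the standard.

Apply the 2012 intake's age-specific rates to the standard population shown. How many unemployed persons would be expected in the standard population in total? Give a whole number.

183012

Expected unemployed persons = Σ (standard pop × age-specific rate ÷ 1000)
= 477100×270.38/1000 + 384800×122.46/1000 + 241200×28.57/1000
= 128998.30 + 47122.61 + 6891.08 = 183011.99.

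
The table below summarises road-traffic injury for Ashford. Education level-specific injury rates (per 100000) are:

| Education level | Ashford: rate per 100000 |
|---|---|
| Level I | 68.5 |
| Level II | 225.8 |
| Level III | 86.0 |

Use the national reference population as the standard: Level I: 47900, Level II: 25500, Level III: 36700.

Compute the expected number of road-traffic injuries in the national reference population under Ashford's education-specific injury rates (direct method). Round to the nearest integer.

Expected road-traffic injuries = Σ (standard pop × education-specific rate ÷ 100000)
= 47900×68.5/100000 + 25500×225.8/100000 + 36700×86.0/100000
= 32.81 + 57.58 + 31.56 = 121.95.

122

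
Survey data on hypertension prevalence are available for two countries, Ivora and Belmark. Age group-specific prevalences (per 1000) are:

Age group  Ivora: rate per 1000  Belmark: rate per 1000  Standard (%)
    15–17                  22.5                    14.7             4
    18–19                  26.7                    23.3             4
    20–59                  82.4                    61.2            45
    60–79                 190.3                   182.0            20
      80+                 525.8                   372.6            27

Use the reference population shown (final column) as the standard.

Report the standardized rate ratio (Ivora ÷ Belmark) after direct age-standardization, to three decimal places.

Standard weights: 0.04, 0.04, 0.45, 0.20, 0.27.
Ivora: 0.0400×22.5 + 0.0400×26.7 + 0.4500×82.4 + 0.2000×190.3 + 0.2700×525.8 = 219.0740 per 1000.
Belmark: 0.0400×14.7 + 0.0400×23.3 + 0.4500×61.2 + 0.2000×182.0 + 0.2700×372.6 = 166.0620 per 1000.
Ratio = 219.0740 ÷ 166.0620 = 1.31923.

1.319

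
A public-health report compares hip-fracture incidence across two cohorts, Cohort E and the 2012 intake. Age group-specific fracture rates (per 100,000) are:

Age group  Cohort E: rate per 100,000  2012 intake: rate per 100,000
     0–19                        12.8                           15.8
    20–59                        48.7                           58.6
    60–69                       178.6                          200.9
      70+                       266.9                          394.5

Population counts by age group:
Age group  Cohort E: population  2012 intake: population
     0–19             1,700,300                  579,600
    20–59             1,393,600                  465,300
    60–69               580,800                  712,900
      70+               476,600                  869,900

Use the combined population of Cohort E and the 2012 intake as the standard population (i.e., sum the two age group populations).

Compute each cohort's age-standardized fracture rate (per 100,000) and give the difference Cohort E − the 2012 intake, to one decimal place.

Combined standard total = 6,779,000; weights = 0.3363, 0.2742, 0.1908, 0.1986.
Cohort E: 0.3363×12.8 + 0.2742×48.7 + 0.1908×178.6 + 0.1986×266.9 = 104.7569 per 100,000.
The 2012 intake: 0.3363×15.8 + 0.2742×58.6 + 0.1908×200.9 + 0.1986×394.5 = 138.0812 per 100,000.
Difference = 104.7569 − 138.0812 = -33.3243.

-33.3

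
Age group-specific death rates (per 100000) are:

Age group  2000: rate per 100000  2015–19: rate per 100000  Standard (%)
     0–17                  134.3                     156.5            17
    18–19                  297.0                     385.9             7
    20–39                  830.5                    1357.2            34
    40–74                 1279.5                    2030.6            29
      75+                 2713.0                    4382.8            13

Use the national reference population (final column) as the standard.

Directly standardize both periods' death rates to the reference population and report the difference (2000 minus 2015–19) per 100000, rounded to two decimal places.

Standard weights: 0.17, 0.07, 0.34, 0.29, 0.13.
2000: 0.1700×134.3 + 0.0700×297.0 + 0.3400×830.5 + 0.2900×1279.5 + 0.1300×2713.0 = 1049.7360 per 100000.
2015–19: 0.1700×156.5 + 0.0700×385.9 + 0.3400×1357.2 + 0.2900×2030.6 + 0.1300×4382.8 = 1673.7040 per 100000.
Difference = 1049.7360 − 1673.7040 = -623.9680.

-623.97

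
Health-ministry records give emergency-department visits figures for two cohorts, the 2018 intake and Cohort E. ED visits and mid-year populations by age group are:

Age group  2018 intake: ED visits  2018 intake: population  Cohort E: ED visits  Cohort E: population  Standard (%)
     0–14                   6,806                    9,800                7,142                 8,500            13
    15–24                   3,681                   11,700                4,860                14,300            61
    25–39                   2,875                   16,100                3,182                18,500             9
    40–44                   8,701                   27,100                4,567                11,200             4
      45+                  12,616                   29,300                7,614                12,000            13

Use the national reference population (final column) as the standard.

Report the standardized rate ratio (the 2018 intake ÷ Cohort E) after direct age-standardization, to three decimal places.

0.852

Age-specific rates per 1,000 for the 2018 intake: 694.490, 314.615, 178.571, 321.070, 430.580.
For Cohort E: 840.235, 339.860, 172.000, 407.768, 634.500.
Standard weights: 0.13, 0.61, 0.09, 0.04, 0.13.
The 2018 intake: 0.1300×694.490 + 0.6100×314.615 + 0.0900×178.571 + 0.0400×321.070 + 0.1300×430.580 = 367.0887 per 1,000.
Cohort E: 0.1300×840.235 + 0.6100×339.860 + 0.0900×172.000 + 0.0400×407.768 + 0.1300×634.500 = 430.8210 per 1,000.
Ratio = 367.0887 ÷ 430.8210 = 0.85207.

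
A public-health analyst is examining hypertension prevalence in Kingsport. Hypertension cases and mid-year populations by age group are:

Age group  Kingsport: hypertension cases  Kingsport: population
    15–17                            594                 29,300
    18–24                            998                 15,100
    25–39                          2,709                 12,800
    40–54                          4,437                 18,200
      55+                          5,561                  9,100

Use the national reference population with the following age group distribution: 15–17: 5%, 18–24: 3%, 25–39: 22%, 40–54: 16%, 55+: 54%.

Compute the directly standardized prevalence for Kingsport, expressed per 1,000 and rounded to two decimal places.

418.56

Age-specific rates per 1,000 for Kingsport: 20.273, 66.093, 211.641, 243.791, 611.099.
Standard weights: 0.05, 0.03, 0.22, 0.16, 0.54.
Standardized rate: 0.0500×20.273 + 0.0300×66.093 + 0.2200×211.641 + 0.1600×243.791 + 0.5400×611.099 = 418.5574 per 1,000.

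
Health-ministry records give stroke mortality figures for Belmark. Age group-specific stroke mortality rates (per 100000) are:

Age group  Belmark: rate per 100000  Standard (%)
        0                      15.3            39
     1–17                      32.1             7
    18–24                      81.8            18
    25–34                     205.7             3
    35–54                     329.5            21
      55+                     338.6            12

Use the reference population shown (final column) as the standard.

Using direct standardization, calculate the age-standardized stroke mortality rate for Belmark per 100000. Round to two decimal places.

138.94

Standard weights: 0.39, 0.07, 0.18, 0.03, 0.21, 0.12.
Standardized rate: 0.3900×15.3 + 0.0700×32.1 + 0.1800×81.8 + 0.0300×205.7 + 0.2100×329.5 + 0.1200×338.6 = 138.9360 per 100000.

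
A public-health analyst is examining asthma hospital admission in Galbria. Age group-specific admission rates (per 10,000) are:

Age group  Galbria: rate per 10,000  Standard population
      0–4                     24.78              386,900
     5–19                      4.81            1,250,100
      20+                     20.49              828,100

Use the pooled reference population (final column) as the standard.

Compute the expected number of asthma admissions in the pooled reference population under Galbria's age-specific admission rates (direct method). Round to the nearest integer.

Expected asthma admissions = Σ (standard pop × age-specific rate ÷ 10,000)
= 386,900×24.78/10,000 + 1,250,100×4.81/10,000 + 828,100×20.49/10,000
= 958.74 + 601.30 + 1696.78 = 3256.81.

3257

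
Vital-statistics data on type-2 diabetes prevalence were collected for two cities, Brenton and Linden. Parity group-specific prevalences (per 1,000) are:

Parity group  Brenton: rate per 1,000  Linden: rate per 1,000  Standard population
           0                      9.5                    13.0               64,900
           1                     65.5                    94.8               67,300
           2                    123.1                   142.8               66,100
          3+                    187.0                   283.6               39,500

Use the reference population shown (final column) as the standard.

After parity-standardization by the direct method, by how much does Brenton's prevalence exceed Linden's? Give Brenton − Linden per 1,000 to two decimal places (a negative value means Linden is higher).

-30.77

Standard total = 237,800; weights = 0.2729, 0.2830, 0.2780, 0.1661.
Brenton: 0.2729×9.5 + 0.2830×65.5 + 0.2780×123.1 + 0.1661×187.0 = 86.4092 per 1,000.
Linden: 0.2729×13.0 + 0.2830×94.8 + 0.2780×142.8 + 0.1661×283.6 = 117.1784 per 1,000.
Difference = 86.4092 − 117.1784 = -30.7692.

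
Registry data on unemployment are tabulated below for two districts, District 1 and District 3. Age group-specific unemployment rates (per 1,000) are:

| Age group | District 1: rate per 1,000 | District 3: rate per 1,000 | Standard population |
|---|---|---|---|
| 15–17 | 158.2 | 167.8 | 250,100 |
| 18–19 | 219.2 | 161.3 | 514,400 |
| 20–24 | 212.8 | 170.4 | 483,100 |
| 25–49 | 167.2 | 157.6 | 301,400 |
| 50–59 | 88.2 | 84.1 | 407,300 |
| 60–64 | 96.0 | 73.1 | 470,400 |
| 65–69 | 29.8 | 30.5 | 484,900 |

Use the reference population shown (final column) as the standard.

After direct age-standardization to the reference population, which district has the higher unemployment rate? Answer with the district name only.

District 1

Standard total = 2,911,600; weights = 0.0859, 0.1767, 0.1659, 0.1035, 0.1399, 0.1616, 0.1665.
District 1: 0.0859×158.2 + 0.1767×219.2 + 0.1659×212.8 + 0.1035×167.2 + 0.1399×88.2 + 0.1616×96.0 + 0.1665×29.8 = 137.7429 per 1,000.
District 3: 0.0859×167.8 + 0.1767×161.3 + 0.1659×170.4 + 0.1035×157.6 + 0.1399×84.1 + 0.1616×73.1 + 0.1665×30.5 = 116.1526 per 1,000.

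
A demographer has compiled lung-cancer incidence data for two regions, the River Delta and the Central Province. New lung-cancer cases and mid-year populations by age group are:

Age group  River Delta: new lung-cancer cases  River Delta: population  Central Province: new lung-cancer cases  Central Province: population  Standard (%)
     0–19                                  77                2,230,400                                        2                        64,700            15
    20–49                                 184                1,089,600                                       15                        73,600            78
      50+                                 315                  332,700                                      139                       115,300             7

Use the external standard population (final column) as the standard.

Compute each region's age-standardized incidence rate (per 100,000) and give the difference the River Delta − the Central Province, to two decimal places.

-4.48

Age-specific rates per 100,000 for the River Delta: 3.45, 16.89, 94.68.
For the Central Province: 3.09, 20.38, 120.56.
Standard weights: 0.15, 0.78, 0.07.
The River Delta: 0.1500×3.45 + 0.7800×16.89 + 0.0700×94.68 = 20.3172 per 100,000.
The Central Province: 0.1500×3.09 + 0.7800×20.38 + 0.0700×120.56 = 24.7993 per 100,000.
Difference = 20.3172 − 24.7993 = -4.4820.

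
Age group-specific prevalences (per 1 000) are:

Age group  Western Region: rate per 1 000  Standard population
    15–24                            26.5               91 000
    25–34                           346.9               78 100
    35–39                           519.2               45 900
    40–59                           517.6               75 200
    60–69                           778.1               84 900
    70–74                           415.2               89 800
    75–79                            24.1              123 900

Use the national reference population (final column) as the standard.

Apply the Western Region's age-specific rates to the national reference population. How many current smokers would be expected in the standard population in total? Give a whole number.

198591

Expected current smokers = Σ (standard pop × age-specific rate ÷ 1 000)
= 91 000×26.5/1 000 + 78 100×346.9/1 000 + 45 900×519.2/1 000 + 75 200×517.6/1 000 + 84 900×778.1/1 000 + 89 800×415.2/1 000 + 123 900×24.1/1 000
= 2411.50 + 27092.89 + 23831.28 + 38923.52 + 66060.69 + 37284.96 + 2985.99 = 198590.83.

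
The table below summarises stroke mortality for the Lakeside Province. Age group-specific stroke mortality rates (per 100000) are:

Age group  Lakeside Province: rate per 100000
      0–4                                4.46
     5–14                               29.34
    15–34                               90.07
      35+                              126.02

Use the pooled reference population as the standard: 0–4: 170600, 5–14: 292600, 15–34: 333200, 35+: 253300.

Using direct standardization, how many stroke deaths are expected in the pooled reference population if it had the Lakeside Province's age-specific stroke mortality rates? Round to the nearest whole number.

713

Expected stroke deaths = Σ (standard pop × age-specific rate ÷ 100000)
= 170600×4.46/100000 + 292600×29.34/100000 + 333200×90.07/100000 + 253300×126.02/100000
= 7.61 + 85.85 + 300.11 + 319.21 = 712.78.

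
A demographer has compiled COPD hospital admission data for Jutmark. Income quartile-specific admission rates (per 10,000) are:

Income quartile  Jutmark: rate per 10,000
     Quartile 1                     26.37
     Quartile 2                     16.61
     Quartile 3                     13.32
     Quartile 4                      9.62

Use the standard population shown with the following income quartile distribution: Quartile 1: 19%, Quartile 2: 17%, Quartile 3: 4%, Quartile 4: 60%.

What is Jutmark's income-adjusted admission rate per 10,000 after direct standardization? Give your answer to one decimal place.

Standard weights: 0.19, 0.17, 0.04, 0.60.
Standardized rate: 0.1900×26.37 + 0.1700×16.61 + 0.0400×13.32 + 0.6000×9.62 = 14.1388 per 10,000.

14.1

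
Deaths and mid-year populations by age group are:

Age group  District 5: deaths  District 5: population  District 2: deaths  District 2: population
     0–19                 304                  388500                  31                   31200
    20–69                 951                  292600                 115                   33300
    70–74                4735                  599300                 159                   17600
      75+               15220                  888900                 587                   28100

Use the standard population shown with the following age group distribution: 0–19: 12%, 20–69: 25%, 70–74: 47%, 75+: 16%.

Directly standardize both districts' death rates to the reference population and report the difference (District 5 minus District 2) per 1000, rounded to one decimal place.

Age-specific rates per 1000 for District 5: 0.782, 3.250, 7.901, 17.122.
For District 2: 0.994, 3.453, 9.034, 20.890.
Standard weights: 0.12, 0.25, 0.47, 0.16.
District 5: 0.1200×0.782 + 0.2500×3.250 + 0.4700×7.901 + 0.1600×17.122 = 7.3594 per 1000.
District 2: 0.1200×0.994 + 0.2500×3.453 + 0.4700×9.034 + 0.1600×20.890 = 8.5710 per 1000.
Difference = 7.3594 − 8.5710 = -1.2115.

-1.2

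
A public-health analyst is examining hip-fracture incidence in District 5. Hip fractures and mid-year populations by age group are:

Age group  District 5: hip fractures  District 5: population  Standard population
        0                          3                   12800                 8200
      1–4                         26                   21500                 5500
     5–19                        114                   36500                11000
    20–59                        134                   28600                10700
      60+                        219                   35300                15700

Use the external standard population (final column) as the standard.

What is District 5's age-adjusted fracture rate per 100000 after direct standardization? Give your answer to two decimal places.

372.73

Age-specific rates per 100000 for District 5: 23.44, 120.93, 312.33, 468.53, 620.40.
Standard total = 51100; weights = 0.1605, 0.1076, 0.2153, 0.2094, 0.3072.
Standardized rate: 0.1605×23.44 + 0.1076×120.93 + 0.2153×312.33 + 0.2094×468.53 + 0.3072×620.40 = 372.7286 per 100000.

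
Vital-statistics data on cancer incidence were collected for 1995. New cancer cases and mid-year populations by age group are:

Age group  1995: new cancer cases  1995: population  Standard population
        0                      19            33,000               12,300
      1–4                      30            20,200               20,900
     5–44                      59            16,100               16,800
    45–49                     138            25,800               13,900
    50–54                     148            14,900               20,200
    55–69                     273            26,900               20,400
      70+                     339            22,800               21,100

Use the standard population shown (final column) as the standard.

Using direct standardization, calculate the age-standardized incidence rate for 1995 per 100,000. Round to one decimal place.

Age-specific rates per 100,000 for 1995: 57.58, 148.51, 366.46, 534.88, 993.29, 1014.87, 1486.84.
Standard total = 125,600; weights = 0.0979, 0.1664, 0.1338, 0.1107, 0.1608, 0.1624, 0.1680.
Standardized rate: 0.0979×57.58 + 0.1664×148.51 + 0.1338×366.46 + 0.1107×534.88 + 0.1608×993.29 + 0.1624×1014.87 + 0.1680×1486.84 = 712.9275 per 100,000.

712.9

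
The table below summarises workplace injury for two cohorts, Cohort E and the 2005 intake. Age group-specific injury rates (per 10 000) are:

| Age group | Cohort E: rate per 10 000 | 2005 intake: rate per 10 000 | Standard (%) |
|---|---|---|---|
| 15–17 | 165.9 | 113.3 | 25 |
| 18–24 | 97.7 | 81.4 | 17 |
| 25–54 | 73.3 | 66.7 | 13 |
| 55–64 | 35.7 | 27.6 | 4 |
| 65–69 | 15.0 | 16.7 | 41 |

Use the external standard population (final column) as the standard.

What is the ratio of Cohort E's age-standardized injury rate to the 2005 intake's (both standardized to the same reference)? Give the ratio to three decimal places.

Standard weights: 0.25, 0.17, 0.13, 0.04, 0.41.
Cohort E: 0.2500×165.9 + 0.1700×97.7 + 0.1300×73.3 + 0.0400×35.7 + 0.4100×15.0 = 75.1910 per 10 000.
The 2005 intake: 0.2500×113.3 + 0.1700×81.4 + 0.1300×66.7 + 0.0400×27.6 + 0.4100×16.7 = 58.7850 per 10 000.
Ratio = 75.1910 ÷ 58.7850 = 1.27908.

1.279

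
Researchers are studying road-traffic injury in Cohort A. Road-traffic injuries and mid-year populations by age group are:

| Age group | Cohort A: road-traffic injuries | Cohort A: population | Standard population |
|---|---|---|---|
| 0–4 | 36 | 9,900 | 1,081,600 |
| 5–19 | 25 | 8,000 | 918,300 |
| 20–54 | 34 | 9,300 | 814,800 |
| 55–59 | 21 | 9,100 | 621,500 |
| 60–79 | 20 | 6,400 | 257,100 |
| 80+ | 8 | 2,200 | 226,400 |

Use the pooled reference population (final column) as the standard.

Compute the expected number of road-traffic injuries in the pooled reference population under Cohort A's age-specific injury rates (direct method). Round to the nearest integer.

12843

Age-specific rates per 100,000 for Cohort A: 363.64, 312.50, 365.59, 230.77, 312.50, 363.64.
Expected road-traffic injuries = Σ (standard pop × age-specific rate ÷ 100,000)
= 1,081,600×363.64/100,000 + 918,300×312.50/100,000 + 814,800×365.59/100,000 + 621,500×230.77/100,000 + 257,100×312.50/100,000 + 226,400×363.64/100,000
= 3933.09 + 2869.69 + 2978.84 + 1434.23 + 803.44 + 823.27 = 12842.56.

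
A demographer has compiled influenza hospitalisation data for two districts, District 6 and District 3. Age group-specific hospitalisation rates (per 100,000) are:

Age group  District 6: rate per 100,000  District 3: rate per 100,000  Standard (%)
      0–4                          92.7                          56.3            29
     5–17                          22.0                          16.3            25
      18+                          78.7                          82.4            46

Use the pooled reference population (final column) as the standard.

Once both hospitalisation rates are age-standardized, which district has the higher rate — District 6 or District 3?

Standard weights: 0.29, 0.25, 0.46.
District 6: 0.2900×92.7 + 0.2500×22.0 + 0.4600×78.7 = 68.5850 per 100,000.
District 3: 0.2900×56.3 + 0.2500×16.3 + 0.4600×82.4 = 58.3060 per 100,000.

District 6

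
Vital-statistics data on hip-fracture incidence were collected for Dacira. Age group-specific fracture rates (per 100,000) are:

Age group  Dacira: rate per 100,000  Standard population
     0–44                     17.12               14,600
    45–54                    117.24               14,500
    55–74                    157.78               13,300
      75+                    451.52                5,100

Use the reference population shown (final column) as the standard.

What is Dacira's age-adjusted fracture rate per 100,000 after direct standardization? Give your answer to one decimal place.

Standard total = 47,500; weights = 0.3074, 0.3053, 0.2800, 0.1074.
Standardized rate: 0.3074×17.12 + 0.3053×117.24 + 0.2800×157.78 + 0.1074×451.52 = 133.7086 per 100,000.

133.7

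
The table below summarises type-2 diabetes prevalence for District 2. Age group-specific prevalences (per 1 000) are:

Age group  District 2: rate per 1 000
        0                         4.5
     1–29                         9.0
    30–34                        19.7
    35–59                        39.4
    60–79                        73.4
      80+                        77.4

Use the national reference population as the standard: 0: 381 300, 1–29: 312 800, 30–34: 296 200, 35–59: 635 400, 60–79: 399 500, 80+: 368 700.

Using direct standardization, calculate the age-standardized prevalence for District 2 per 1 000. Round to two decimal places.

Standard total = 2 393 900; weights = 0.1593, 0.1307, 0.1237, 0.2654, 0.1669, 0.1540.
Standardized rate: 0.1593×4.5 + 0.1307×9.0 + 0.1237×19.7 + 0.2654×39.4 + 0.1669×73.4 + 0.1540×77.4 = 38.9580 per 1 000.

38.96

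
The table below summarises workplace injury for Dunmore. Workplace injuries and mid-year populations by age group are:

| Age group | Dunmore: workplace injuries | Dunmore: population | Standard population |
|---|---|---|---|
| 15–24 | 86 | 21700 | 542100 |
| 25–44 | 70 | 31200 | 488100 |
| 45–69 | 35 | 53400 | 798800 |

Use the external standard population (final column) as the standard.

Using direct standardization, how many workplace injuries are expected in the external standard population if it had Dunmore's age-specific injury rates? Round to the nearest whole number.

Age-specific rates per 10000 for Dunmore: 39.63, 22.44, 6.55.
Expected workplace injuries = Σ (standard pop × age-specific rate ÷ 10000)
= 542100×39.63/10000 + 488100×22.44/10000 + 798800×6.55/10000
= 2148.41 + 1095.10 + 523.56 = 3767.07.

3767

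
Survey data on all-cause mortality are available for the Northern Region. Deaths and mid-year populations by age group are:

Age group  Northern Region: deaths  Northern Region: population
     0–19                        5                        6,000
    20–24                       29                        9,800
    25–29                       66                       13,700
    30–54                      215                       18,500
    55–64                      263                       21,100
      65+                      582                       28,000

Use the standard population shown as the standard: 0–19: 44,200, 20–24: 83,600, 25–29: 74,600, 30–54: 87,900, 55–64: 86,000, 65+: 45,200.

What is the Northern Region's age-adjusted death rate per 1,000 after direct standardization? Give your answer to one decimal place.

Age-specific rates per 1,000 for the Northern Region: 0.833, 2.959, 4.818, 11.622, 12.464, 20.786.
Standard total = 421,500; weights = 0.1049, 0.1983, 0.1770, 0.2085, 0.2040, 0.1072.
Standardized rate: 0.1049×0.833 + 0.1983×2.959 + 0.1770×4.818 + 0.2085×11.622 + 0.2040×12.464 + 0.1072×20.786 = 8.7227 per 1,000.

8.7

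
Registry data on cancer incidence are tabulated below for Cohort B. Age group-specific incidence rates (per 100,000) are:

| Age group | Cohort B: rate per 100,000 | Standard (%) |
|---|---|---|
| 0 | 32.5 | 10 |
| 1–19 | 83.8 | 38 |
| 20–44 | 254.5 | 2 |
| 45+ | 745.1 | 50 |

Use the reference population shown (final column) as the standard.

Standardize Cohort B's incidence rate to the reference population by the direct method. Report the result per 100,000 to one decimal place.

412.7

Standard weights: 0.10, 0.38, 0.02, 0.50.
Standardized rate: 0.1000×32.5 + 0.3800×83.8 + 0.0200×254.5 + 0.5000×745.1 = 412.7340 per 100,000.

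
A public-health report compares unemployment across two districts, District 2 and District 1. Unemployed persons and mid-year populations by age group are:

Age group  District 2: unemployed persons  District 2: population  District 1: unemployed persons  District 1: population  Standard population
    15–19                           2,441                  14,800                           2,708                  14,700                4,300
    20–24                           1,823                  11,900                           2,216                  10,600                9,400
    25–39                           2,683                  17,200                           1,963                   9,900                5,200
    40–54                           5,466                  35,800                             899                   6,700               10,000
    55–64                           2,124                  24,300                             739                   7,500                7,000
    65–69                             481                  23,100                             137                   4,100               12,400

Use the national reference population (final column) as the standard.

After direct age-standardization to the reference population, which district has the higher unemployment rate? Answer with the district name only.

Age-specific rates per 1,000 for District 2: 164.932, 153.193, 155.988, 152.682, 87.407, 20.823.
For District 1: 184.218, 209.057, 198.283, 134.179, 98.533, 33.415.
Standard total = 48,300; weights = 0.0890, 0.1946, 0.1077, 0.2070, 0.1449, 0.2567.
District 2: 0.0890×164.932 + 0.1946×153.193 + 0.1077×155.988 + 0.2070×152.682 + 0.1449×87.407 + 0.2567×20.823 = 110.9158 per 1,000.
District 1: 0.0890×184.218 + 0.1946×209.057 + 0.1077×198.283 + 0.2070×134.179 + 0.1449×98.533 + 0.2567×33.415 = 129.0726 per 1,000.

District 1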